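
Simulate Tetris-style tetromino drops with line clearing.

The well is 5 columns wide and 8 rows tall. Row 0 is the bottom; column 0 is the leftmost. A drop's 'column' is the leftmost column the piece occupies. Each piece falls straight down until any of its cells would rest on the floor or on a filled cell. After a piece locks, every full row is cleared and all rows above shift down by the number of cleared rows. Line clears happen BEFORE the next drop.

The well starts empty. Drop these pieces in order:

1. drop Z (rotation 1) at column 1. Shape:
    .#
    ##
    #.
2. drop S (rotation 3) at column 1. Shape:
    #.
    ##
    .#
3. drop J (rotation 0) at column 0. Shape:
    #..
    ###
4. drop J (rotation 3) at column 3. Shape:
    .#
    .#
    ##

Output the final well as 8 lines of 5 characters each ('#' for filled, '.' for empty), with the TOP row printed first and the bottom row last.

Answer: #....
###..
.#...
.##..
..#..
..#.#
.##.#
.#.##

Derivation:
Drop 1: Z rot1 at col 1 lands with bottom-row=0; cleared 0 line(s) (total 0); column heights now [0 2 3 0 0], max=3
Drop 2: S rot3 at col 1 lands with bottom-row=3; cleared 0 line(s) (total 0); column heights now [0 6 5 0 0], max=6
Drop 3: J rot0 at col 0 lands with bottom-row=6; cleared 0 line(s) (total 0); column heights now [8 7 7 0 0], max=8
Drop 4: J rot3 at col 3 lands with bottom-row=0; cleared 0 line(s) (total 0); column heights now [8 7 7 1 3], max=8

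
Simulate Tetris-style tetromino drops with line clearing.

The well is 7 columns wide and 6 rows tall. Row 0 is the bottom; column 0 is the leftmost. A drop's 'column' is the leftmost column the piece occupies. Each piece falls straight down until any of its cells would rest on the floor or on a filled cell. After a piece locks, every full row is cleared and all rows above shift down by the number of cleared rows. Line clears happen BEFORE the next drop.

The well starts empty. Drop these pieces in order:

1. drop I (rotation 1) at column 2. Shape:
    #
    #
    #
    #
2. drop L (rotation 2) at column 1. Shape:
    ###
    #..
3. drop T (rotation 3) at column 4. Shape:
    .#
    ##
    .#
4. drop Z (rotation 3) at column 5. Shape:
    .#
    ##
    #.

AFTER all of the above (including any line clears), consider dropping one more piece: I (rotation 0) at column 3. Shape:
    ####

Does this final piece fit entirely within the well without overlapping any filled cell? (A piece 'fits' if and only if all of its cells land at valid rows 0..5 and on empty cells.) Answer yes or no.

Drop 1: I rot1 at col 2 lands with bottom-row=0; cleared 0 line(s) (total 0); column heights now [0 0 4 0 0 0 0], max=4
Drop 2: L rot2 at col 1 lands with bottom-row=3; cleared 0 line(s) (total 0); column heights now [0 5 5 5 0 0 0], max=5
Drop 3: T rot3 at col 4 lands with bottom-row=0; cleared 0 line(s) (total 0); column heights now [0 5 5 5 2 3 0], max=5
Drop 4: Z rot3 at col 5 lands with bottom-row=3; cleared 0 line(s) (total 0); column heights now [0 5 5 5 2 5 6], max=6
Test piece I rot0 at col 3 (width 4): heights before test = [0 5 5 5 2 5 6]; fits = False

Answer: no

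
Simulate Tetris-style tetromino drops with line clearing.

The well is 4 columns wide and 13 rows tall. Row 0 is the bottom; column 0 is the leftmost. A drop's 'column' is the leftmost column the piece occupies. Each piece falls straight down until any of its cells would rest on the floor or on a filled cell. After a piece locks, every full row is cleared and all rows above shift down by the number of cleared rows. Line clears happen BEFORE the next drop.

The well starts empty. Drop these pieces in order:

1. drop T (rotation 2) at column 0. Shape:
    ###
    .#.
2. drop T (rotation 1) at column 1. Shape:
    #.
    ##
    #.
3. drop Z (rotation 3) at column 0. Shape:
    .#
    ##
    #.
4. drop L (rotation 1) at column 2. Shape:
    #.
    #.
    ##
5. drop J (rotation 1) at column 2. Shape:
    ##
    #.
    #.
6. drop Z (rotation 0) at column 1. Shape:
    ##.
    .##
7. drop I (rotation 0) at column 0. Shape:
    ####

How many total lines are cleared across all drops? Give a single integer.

Drop 1: T rot2 at col 0 lands with bottom-row=0; cleared 0 line(s) (total 0); column heights now [2 2 2 0], max=2
Drop 2: T rot1 at col 1 lands with bottom-row=2; cleared 0 line(s) (total 0); column heights now [2 5 4 0], max=5
Drop 3: Z rot3 at col 0 lands with bottom-row=4; cleared 0 line(s) (total 0); column heights now [6 7 4 0], max=7
Drop 4: L rot1 at col 2 lands with bottom-row=4; cleared 1 line(s) (total 1); column heights now [5 6 6 0], max=6
Drop 5: J rot1 at col 2 lands with bottom-row=6; cleared 0 line(s) (total 1); column heights now [5 6 9 9], max=9
Drop 6: Z rot0 at col 1 lands with bottom-row=9; cleared 0 line(s) (total 1); column heights now [5 11 11 10], max=11
Drop 7: I rot0 at col 0 lands with bottom-row=11; cleared 1 line(s) (total 2); column heights now [5 11 11 10], max=11

Answer: 2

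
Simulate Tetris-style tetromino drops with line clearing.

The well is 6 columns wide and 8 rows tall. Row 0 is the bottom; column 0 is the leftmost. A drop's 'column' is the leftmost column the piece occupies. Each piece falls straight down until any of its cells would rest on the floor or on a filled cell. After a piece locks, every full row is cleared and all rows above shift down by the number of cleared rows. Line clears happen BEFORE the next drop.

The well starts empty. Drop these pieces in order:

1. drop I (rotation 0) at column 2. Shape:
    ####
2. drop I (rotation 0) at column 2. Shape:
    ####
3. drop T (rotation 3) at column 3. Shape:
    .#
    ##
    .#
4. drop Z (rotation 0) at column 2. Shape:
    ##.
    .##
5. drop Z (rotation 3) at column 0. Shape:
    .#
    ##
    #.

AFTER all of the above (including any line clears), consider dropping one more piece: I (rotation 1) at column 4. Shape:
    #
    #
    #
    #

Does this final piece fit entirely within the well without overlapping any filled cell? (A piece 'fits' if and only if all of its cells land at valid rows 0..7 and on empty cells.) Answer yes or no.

Drop 1: I rot0 at col 2 lands with bottom-row=0; cleared 0 line(s) (total 0); column heights now [0 0 1 1 1 1], max=1
Drop 2: I rot0 at col 2 lands with bottom-row=1; cleared 0 line(s) (total 0); column heights now [0 0 2 2 2 2], max=2
Drop 3: T rot3 at col 3 lands with bottom-row=2; cleared 0 line(s) (total 0); column heights now [0 0 2 4 5 2], max=5
Drop 4: Z rot0 at col 2 lands with bottom-row=5; cleared 0 line(s) (total 0); column heights now [0 0 7 7 6 2], max=7
Drop 5: Z rot3 at col 0 lands with bottom-row=0; cleared 1 line(s) (total 1); column heights now [1 2 6 6 5 1], max=6
Test piece I rot1 at col 4 (width 1): heights before test = [1 2 6 6 5 1]; fits = False

Answer: no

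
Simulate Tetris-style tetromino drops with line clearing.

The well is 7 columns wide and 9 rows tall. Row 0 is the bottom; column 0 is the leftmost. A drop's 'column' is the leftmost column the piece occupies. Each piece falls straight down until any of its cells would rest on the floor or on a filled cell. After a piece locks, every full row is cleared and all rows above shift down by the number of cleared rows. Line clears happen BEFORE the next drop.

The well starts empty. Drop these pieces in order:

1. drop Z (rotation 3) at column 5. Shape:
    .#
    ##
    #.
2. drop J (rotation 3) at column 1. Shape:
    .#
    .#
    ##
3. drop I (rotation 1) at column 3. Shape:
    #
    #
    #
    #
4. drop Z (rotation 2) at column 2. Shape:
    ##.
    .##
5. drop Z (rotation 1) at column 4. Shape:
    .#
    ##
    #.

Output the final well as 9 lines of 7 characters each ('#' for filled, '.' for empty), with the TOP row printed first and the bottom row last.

Answer: .......
.....#.
....##.
..###..
...##..
...#...
..##..#
..##.##
.###.#.

Derivation:
Drop 1: Z rot3 at col 5 lands with bottom-row=0; cleared 0 line(s) (total 0); column heights now [0 0 0 0 0 2 3], max=3
Drop 2: J rot3 at col 1 lands with bottom-row=0; cleared 0 line(s) (total 0); column heights now [0 1 3 0 0 2 3], max=3
Drop 3: I rot1 at col 3 lands with bottom-row=0; cleared 0 line(s) (total 0); column heights now [0 1 3 4 0 2 3], max=4
Drop 4: Z rot2 at col 2 lands with bottom-row=4; cleared 0 line(s) (total 0); column heights now [0 1 6 6 5 2 3], max=6
Drop 5: Z rot1 at col 4 lands with bottom-row=5; cleared 0 line(s) (total 0); column heights now [0 1 6 6 7 8 3], max=8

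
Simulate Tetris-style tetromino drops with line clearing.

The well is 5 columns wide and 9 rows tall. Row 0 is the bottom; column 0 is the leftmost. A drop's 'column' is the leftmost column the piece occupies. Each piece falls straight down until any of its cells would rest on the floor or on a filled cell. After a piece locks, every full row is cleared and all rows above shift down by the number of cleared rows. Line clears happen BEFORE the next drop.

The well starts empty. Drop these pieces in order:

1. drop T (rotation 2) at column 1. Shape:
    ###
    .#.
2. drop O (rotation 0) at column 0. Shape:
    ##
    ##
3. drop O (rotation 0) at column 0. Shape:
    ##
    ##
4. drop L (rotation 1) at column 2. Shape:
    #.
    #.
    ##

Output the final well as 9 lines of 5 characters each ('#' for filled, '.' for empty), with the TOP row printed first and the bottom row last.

Drop 1: T rot2 at col 1 lands with bottom-row=0; cleared 0 line(s) (total 0); column heights now [0 2 2 2 0], max=2
Drop 2: O rot0 at col 0 lands with bottom-row=2; cleared 0 line(s) (total 0); column heights now [4 4 2 2 0], max=4
Drop 3: O rot0 at col 0 lands with bottom-row=4; cleared 0 line(s) (total 0); column heights now [6 6 2 2 0], max=6
Drop 4: L rot1 at col 2 lands with bottom-row=2; cleared 0 line(s) (total 0); column heights now [6 6 5 3 0], max=6

Answer: .....
.....
.....
##...
###..
###..
####.
.###.
..#..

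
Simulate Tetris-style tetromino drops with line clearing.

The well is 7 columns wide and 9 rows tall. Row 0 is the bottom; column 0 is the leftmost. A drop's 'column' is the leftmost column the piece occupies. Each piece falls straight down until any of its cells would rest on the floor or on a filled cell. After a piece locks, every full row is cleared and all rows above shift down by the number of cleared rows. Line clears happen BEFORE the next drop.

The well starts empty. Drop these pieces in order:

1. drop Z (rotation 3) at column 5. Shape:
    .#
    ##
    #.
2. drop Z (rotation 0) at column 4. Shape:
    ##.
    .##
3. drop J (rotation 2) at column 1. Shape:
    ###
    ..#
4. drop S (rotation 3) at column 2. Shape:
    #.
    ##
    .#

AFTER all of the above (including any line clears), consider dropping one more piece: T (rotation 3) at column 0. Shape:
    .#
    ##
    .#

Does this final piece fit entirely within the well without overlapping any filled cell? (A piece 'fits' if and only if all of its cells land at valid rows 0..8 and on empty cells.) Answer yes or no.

Answer: yes

Derivation:
Drop 1: Z rot3 at col 5 lands with bottom-row=0; cleared 0 line(s) (total 0); column heights now [0 0 0 0 0 2 3], max=3
Drop 2: Z rot0 at col 4 lands with bottom-row=3; cleared 0 line(s) (total 0); column heights now [0 0 0 0 5 5 4], max=5
Drop 3: J rot2 at col 1 lands with bottom-row=0; cleared 0 line(s) (total 0); column heights now [0 2 2 2 5 5 4], max=5
Drop 4: S rot3 at col 2 lands with bottom-row=2; cleared 0 line(s) (total 0); column heights now [0 2 5 4 5 5 4], max=5
Test piece T rot3 at col 0 (width 2): heights before test = [0 2 5 4 5 5 4]; fits = True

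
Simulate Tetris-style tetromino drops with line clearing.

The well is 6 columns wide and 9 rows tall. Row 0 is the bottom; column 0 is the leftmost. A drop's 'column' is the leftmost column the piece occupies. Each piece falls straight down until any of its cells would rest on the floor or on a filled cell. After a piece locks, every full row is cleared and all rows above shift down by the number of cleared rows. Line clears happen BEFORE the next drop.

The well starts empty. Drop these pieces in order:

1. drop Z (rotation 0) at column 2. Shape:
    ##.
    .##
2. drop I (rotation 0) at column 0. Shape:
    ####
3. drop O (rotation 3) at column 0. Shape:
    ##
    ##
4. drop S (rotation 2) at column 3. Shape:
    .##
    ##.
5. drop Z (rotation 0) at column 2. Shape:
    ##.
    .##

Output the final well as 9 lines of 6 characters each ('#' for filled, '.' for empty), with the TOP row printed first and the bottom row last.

Answer: ......
......
..##..
...##.
##..##
##.##.
####..
..##..
...##.

Derivation:
Drop 1: Z rot0 at col 2 lands with bottom-row=0; cleared 0 line(s) (total 0); column heights now [0 0 2 2 1 0], max=2
Drop 2: I rot0 at col 0 lands with bottom-row=2; cleared 0 line(s) (total 0); column heights now [3 3 3 3 1 0], max=3
Drop 3: O rot3 at col 0 lands with bottom-row=3; cleared 0 line(s) (total 0); column heights now [5 5 3 3 1 0], max=5
Drop 4: S rot2 at col 3 lands with bottom-row=3; cleared 0 line(s) (total 0); column heights now [5 5 3 4 5 5], max=5
Drop 5: Z rot0 at col 2 lands with bottom-row=5; cleared 0 line(s) (total 0); column heights now [5 5 7 7 6 5], max=7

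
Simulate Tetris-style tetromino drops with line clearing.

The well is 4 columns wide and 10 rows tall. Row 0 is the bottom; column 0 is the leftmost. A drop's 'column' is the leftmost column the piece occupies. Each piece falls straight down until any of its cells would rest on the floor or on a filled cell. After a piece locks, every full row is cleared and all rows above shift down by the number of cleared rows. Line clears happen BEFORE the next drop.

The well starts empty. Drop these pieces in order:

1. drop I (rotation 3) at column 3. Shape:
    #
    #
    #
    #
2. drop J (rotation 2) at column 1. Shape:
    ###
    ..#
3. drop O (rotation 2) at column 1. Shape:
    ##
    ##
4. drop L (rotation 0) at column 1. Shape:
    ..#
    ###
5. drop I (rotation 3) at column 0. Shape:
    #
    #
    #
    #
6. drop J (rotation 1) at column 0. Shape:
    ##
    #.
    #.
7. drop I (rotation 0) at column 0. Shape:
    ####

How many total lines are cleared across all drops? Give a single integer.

Drop 1: I rot3 at col 3 lands with bottom-row=0; cleared 0 line(s) (total 0); column heights now [0 0 0 4], max=4
Drop 2: J rot2 at col 1 lands with bottom-row=4; cleared 0 line(s) (total 0); column heights now [0 6 6 6], max=6
Drop 3: O rot2 at col 1 lands with bottom-row=6; cleared 0 line(s) (total 0); column heights now [0 8 8 6], max=8
Drop 4: L rot0 at col 1 lands with bottom-row=8; cleared 0 line(s) (total 0); column heights now [0 9 9 10], max=10
Drop 5: I rot3 at col 0 lands with bottom-row=0; cleared 0 line(s) (total 0); column heights now [4 9 9 10], max=10
Drop 6: J rot1 at col 0 lands with bottom-row=7; cleared 1 line(s) (total 1); column heights now [9 9 8 9], max=9
Drop 7: I rot0 at col 0 lands with bottom-row=9; cleared 1 line(s) (total 2); column heights now [9 9 8 9], max=9

Answer: 2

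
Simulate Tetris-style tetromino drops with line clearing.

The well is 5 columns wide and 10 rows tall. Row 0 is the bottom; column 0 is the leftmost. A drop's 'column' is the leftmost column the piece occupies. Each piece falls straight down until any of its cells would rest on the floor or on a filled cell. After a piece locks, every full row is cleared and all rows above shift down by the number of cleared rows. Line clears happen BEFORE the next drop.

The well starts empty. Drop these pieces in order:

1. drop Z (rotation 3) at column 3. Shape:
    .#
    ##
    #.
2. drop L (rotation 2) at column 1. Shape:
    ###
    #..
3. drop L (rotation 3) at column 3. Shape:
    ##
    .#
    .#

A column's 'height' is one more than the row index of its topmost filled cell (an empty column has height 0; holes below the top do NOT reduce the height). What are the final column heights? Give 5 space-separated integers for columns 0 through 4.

Answer: 0 3 3 6 6

Derivation:
Drop 1: Z rot3 at col 3 lands with bottom-row=0; cleared 0 line(s) (total 0); column heights now [0 0 0 2 3], max=3
Drop 2: L rot2 at col 1 lands with bottom-row=1; cleared 0 line(s) (total 0); column heights now [0 3 3 3 3], max=3
Drop 3: L rot3 at col 3 lands with bottom-row=3; cleared 0 line(s) (total 0); column heights now [0 3 3 6 6], max=6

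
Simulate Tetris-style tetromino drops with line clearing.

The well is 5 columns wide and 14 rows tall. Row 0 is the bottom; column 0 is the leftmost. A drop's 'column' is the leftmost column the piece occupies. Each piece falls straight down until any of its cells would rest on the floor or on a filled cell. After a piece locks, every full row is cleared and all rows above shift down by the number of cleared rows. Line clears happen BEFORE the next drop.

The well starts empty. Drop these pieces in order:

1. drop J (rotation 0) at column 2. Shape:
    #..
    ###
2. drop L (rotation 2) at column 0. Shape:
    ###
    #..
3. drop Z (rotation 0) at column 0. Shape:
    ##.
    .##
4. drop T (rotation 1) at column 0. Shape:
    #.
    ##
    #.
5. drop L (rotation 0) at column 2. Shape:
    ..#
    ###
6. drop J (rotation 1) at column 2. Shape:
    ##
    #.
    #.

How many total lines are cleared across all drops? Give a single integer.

Answer: 1

Derivation:
Drop 1: J rot0 at col 2 lands with bottom-row=0; cleared 0 line(s) (total 0); column heights now [0 0 2 1 1], max=2
Drop 2: L rot2 at col 0 lands with bottom-row=1; cleared 0 line(s) (total 0); column heights now [3 3 3 1 1], max=3
Drop 3: Z rot0 at col 0 lands with bottom-row=3; cleared 0 line(s) (total 0); column heights now [5 5 4 1 1], max=5
Drop 4: T rot1 at col 0 lands with bottom-row=5; cleared 0 line(s) (total 0); column heights now [8 7 4 1 1], max=8
Drop 5: L rot0 at col 2 lands with bottom-row=4; cleared 1 line(s) (total 1); column heights now [7 6 4 1 5], max=7
Drop 6: J rot1 at col 2 lands with bottom-row=4; cleared 0 line(s) (total 1); column heights now [7 6 7 7 5], max=7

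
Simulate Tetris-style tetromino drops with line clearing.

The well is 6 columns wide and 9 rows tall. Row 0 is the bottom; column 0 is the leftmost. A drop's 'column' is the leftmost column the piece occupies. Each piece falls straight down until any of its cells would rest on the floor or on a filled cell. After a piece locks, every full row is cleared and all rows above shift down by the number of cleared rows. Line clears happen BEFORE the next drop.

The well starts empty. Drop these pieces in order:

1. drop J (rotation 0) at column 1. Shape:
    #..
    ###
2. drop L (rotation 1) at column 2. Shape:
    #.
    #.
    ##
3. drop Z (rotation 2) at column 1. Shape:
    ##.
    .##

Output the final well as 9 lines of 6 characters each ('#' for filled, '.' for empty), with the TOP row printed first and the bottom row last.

Answer: ......
......
......
.##...
..##..
..#...
..#...
.###..
.###..

Derivation:
Drop 1: J rot0 at col 1 lands with bottom-row=0; cleared 0 line(s) (total 0); column heights now [0 2 1 1 0 0], max=2
Drop 2: L rot1 at col 2 lands with bottom-row=1; cleared 0 line(s) (total 0); column heights now [0 2 4 2 0 0], max=4
Drop 3: Z rot2 at col 1 lands with bottom-row=4; cleared 0 line(s) (total 0); column heights now [0 6 6 5 0 0], max=6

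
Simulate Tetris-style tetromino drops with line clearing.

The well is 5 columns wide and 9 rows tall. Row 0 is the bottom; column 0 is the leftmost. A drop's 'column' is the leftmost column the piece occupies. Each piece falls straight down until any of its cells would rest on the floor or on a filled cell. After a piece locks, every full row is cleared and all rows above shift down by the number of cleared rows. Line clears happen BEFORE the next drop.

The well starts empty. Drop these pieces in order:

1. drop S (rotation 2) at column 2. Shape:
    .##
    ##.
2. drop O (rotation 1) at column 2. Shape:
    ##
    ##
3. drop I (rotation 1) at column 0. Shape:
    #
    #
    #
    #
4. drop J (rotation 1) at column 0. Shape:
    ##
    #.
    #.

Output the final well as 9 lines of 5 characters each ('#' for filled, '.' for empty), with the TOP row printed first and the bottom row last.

Drop 1: S rot2 at col 2 lands with bottom-row=0; cleared 0 line(s) (total 0); column heights now [0 0 1 2 2], max=2
Drop 2: O rot1 at col 2 lands with bottom-row=2; cleared 0 line(s) (total 0); column heights now [0 0 4 4 2], max=4
Drop 3: I rot1 at col 0 lands with bottom-row=0; cleared 0 line(s) (total 0); column heights now [4 0 4 4 2], max=4
Drop 4: J rot1 at col 0 lands with bottom-row=4; cleared 0 line(s) (total 0); column heights now [7 7 4 4 2], max=7

Answer: .....
.....
##...
#....
#....
#.##.
#.##.
#..##
#.##.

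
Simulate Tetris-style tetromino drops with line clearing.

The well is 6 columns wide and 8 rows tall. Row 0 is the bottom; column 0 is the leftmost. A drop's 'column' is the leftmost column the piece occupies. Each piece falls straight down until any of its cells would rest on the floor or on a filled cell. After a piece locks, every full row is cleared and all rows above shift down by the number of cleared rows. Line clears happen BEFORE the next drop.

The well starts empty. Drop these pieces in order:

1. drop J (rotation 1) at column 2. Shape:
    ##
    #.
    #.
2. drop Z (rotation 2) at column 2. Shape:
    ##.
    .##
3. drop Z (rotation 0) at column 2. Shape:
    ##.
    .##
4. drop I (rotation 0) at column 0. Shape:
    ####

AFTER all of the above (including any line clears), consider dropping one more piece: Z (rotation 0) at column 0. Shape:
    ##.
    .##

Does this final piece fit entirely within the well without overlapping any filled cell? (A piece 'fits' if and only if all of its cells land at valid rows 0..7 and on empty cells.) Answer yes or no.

Answer: no

Derivation:
Drop 1: J rot1 at col 2 lands with bottom-row=0; cleared 0 line(s) (total 0); column heights now [0 0 3 3 0 0], max=3
Drop 2: Z rot2 at col 2 lands with bottom-row=3; cleared 0 line(s) (total 0); column heights now [0 0 5 5 4 0], max=5
Drop 3: Z rot0 at col 2 lands with bottom-row=5; cleared 0 line(s) (total 0); column heights now [0 0 7 7 6 0], max=7
Drop 4: I rot0 at col 0 lands with bottom-row=7; cleared 0 line(s) (total 0); column heights now [8 8 8 8 6 0], max=8
Test piece Z rot0 at col 0 (width 3): heights before test = [8 8 8 8 6 0]; fits = False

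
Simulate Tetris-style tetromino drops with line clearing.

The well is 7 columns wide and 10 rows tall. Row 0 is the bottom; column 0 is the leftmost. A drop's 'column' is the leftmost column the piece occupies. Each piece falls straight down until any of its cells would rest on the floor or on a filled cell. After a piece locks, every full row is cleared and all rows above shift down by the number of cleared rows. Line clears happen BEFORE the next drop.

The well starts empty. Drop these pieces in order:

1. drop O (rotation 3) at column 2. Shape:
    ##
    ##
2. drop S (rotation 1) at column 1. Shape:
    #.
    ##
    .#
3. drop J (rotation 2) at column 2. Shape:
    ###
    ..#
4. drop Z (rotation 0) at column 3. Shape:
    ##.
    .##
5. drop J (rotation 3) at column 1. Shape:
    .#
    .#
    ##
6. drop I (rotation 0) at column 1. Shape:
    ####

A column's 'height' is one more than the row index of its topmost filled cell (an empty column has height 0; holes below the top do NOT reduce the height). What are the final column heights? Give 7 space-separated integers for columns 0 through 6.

Drop 1: O rot3 at col 2 lands with bottom-row=0; cleared 0 line(s) (total 0); column heights now [0 0 2 2 0 0 0], max=2
Drop 2: S rot1 at col 1 lands with bottom-row=2; cleared 0 line(s) (total 0); column heights now [0 5 4 2 0 0 0], max=5
Drop 3: J rot2 at col 2 lands with bottom-row=3; cleared 0 line(s) (total 0); column heights now [0 5 5 5 5 0 0], max=5
Drop 4: Z rot0 at col 3 lands with bottom-row=5; cleared 0 line(s) (total 0); column heights now [0 5 5 7 7 6 0], max=7
Drop 5: J rot3 at col 1 lands with bottom-row=5; cleared 0 line(s) (total 0); column heights now [0 6 8 7 7 6 0], max=8
Drop 6: I rot0 at col 1 lands with bottom-row=8; cleared 0 line(s) (total 0); column heights now [0 9 9 9 9 6 0], max=9

Answer: 0 9 9 9 9 6 0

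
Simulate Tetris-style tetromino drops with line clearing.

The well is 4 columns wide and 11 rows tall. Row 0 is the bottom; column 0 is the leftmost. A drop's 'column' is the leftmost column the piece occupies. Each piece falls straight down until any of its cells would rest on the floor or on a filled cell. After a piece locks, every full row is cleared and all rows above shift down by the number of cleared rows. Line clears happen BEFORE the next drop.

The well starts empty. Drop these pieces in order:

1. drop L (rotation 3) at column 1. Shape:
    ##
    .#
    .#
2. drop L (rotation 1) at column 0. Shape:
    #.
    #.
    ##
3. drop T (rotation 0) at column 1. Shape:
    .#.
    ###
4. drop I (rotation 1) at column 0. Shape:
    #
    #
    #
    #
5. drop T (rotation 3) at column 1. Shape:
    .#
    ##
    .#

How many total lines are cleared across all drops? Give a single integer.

Answer: 1

Derivation:
Drop 1: L rot3 at col 1 lands with bottom-row=0; cleared 0 line(s) (total 0); column heights now [0 3 3 0], max=3
Drop 2: L rot1 at col 0 lands with bottom-row=3; cleared 0 line(s) (total 0); column heights now [6 4 3 0], max=6
Drop 3: T rot0 at col 1 lands with bottom-row=4; cleared 1 line(s) (total 1); column heights now [5 4 5 0], max=5
Drop 4: I rot1 at col 0 lands with bottom-row=5; cleared 0 line(s) (total 1); column heights now [9 4 5 0], max=9
Drop 5: T rot3 at col 1 lands with bottom-row=5; cleared 0 line(s) (total 1); column heights now [9 7 8 0], max=9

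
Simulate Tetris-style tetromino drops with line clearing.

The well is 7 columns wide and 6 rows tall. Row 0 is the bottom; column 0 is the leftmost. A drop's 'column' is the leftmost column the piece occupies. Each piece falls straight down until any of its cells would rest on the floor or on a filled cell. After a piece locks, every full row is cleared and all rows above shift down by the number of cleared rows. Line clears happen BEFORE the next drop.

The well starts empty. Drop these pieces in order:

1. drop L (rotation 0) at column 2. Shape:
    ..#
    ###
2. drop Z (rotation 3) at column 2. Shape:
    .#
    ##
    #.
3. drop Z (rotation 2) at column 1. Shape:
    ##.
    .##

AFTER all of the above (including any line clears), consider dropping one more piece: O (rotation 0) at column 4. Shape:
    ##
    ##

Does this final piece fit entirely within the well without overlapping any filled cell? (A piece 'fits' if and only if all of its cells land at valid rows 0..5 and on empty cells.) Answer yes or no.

Answer: yes

Derivation:
Drop 1: L rot0 at col 2 lands with bottom-row=0; cleared 0 line(s) (total 0); column heights now [0 0 1 1 2 0 0], max=2
Drop 2: Z rot3 at col 2 lands with bottom-row=1; cleared 0 line(s) (total 0); column heights now [0 0 3 4 2 0 0], max=4
Drop 3: Z rot2 at col 1 lands with bottom-row=4; cleared 0 line(s) (total 0); column heights now [0 6 6 5 2 0 0], max=6
Test piece O rot0 at col 4 (width 2): heights before test = [0 6 6 5 2 0 0]; fits = True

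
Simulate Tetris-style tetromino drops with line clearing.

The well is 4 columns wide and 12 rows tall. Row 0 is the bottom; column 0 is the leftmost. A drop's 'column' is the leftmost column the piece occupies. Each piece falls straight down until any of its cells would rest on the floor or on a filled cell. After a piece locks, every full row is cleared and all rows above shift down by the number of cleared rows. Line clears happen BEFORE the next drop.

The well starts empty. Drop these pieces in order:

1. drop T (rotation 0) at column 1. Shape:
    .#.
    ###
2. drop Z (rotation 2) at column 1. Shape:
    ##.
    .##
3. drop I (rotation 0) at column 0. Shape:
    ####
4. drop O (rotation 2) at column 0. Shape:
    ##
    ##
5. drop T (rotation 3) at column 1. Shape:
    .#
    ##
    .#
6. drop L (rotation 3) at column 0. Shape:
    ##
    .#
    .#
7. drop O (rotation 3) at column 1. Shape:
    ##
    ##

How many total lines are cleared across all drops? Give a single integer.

Answer: 1

Derivation:
Drop 1: T rot0 at col 1 lands with bottom-row=0; cleared 0 line(s) (total 0); column heights now [0 1 2 1], max=2
Drop 2: Z rot2 at col 1 lands with bottom-row=2; cleared 0 line(s) (total 0); column heights now [0 4 4 3], max=4
Drop 3: I rot0 at col 0 lands with bottom-row=4; cleared 1 line(s) (total 1); column heights now [0 4 4 3], max=4
Drop 4: O rot2 at col 0 lands with bottom-row=4; cleared 0 line(s) (total 1); column heights now [6 6 4 3], max=6
Drop 5: T rot3 at col 1 lands with bottom-row=5; cleared 0 line(s) (total 1); column heights now [6 7 8 3], max=8
Drop 6: L rot3 at col 0 lands with bottom-row=7; cleared 0 line(s) (total 1); column heights now [10 10 8 3], max=10
Drop 7: O rot3 at col 1 lands with bottom-row=10; cleared 0 line(s) (total 1); column heights now [10 12 12 3], max=12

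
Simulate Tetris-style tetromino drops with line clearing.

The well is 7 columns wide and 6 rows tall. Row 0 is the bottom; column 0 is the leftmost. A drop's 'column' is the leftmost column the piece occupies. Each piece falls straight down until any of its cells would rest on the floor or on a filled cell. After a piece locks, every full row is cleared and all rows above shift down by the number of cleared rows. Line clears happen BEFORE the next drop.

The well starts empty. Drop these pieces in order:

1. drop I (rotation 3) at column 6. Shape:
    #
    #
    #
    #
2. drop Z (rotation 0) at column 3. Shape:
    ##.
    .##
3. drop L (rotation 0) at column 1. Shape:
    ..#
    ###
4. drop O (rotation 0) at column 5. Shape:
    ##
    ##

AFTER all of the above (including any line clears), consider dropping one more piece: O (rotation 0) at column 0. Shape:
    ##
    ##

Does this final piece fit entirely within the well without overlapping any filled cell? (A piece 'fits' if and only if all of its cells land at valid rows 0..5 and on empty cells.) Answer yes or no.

Answer: yes

Derivation:
Drop 1: I rot3 at col 6 lands with bottom-row=0; cleared 0 line(s) (total 0); column heights now [0 0 0 0 0 0 4], max=4
Drop 2: Z rot0 at col 3 lands with bottom-row=0; cleared 0 line(s) (total 0); column heights now [0 0 0 2 2 1 4], max=4
Drop 3: L rot0 at col 1 lands with bottom-row=2; cleared 0 line(s) (total 0); column heights now [0 3 3 4 2 1 4], max=4
Drop 4: O rot0 at col 5 lands with bottom-row=4; cleared 0 line(s) (total 0); column heights now [0 3 3 4 2 6 6], max=6
Test piece O rot0 at col 0 (width 2): heights before test = [0 3 3 4 2 6 6]; fits = True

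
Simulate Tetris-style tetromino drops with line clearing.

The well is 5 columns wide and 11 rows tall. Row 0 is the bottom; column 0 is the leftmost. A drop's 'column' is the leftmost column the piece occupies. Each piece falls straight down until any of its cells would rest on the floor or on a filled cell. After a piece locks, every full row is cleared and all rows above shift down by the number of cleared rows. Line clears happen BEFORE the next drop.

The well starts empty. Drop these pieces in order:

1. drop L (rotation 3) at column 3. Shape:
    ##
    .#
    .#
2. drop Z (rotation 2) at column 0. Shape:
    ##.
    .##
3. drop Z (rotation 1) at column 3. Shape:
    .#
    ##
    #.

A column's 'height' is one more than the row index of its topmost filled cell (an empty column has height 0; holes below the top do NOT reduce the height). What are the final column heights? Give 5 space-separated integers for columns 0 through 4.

Drop 1: L rot3 at col 3 lands with bottom-row=0; cleared 0 line(s) (total 0); column heights now [0 0 0 3 3], max=3
Drop 2: Z rot2 at col 0 lands with bottom-row=0; cleared 0 line(s) (total 0); column heights now [2 2 1 3 3], max=3
Drop 3: Z rot1 at col 3 lands with bottom-row=3; cleared 0 line(s) (total 0); column heights now [2 2 1 5 6], max=6

Answer: 2 2 1 5 6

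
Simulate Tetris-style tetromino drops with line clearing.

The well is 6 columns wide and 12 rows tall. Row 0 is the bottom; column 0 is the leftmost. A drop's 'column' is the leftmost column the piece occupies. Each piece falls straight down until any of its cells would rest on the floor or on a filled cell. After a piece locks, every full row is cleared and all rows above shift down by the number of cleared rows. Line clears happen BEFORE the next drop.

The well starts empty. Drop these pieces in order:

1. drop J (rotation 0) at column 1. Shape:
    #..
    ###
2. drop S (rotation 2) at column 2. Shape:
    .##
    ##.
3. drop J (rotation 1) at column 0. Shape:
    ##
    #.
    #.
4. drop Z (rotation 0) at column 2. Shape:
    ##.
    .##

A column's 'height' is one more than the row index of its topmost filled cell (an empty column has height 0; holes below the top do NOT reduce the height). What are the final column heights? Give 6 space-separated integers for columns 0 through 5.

Answer: 3 3 5 5 4 0

Derivation:
Drop 1: J rot0 at col 1 lands with bottom-row=0; cleared 0 line(s) (total 0); column heights now [0 2 1 1 0 0], max=2
Drop 2: S rot2 at col 2 lands with bottom-row=1; cleared 0 line(s) (total 0); column heights now [0 2 2 3 3 0], max=3
Drop 3: J rot1 at col 0 lands with bottom-row=0; cleared 0 line(s) (total 0); column heights now [3 3 2 3 3 0], max=3
Drop 4: Z rot0 at col 2 lands with bottom-row=3; cleared 0 line(s) (total 0); column heights now [3 3 5 5 4 0], max=5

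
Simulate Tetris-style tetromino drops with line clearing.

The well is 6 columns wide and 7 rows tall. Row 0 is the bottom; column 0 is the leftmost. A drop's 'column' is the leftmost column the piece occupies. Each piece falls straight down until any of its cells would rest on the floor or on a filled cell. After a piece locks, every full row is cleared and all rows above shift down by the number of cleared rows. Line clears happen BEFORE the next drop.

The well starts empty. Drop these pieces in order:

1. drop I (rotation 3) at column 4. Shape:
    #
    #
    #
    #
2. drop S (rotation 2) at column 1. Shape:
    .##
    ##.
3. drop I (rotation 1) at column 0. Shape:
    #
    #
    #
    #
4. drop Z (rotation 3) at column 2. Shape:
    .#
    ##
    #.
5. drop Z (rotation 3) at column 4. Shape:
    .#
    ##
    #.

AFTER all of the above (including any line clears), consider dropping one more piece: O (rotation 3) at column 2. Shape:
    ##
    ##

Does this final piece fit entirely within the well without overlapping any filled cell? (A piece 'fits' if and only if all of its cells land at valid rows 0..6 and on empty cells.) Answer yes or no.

Answer: yes

Derivation:
Drop 1: I rot3 at col 4 lands with bottom-row=0; cleared 0 line(s) (total 0); column heights now [0 0 0 0 4 0], max=4
Drop 2: S rot2 at col 1 lands with bottom-row=0; cleared 0 line(s) (total 0); column heights now [0 1 2 2 4 0], max=4
Drop 3: I rot1 at col 0 lands with bottom-row=0; cleared 0 line(s) (total 0); column heights now [4 1 2 2 4 0], max=4
Drop 4: Z rot3 at col 2 lands with bottom-row=2; cleared 0 line(s) (total 0); column heights now [4 1 4 5 4 0], max=5
Drop 5: Z rot3 at col 4 lands with bottom-row=4; cleared 0 line(s) (total 0); column heights now [4 1 4 5 6 7], max=7
Test piece O rot3 at col 2 (width 2): heights before test = [4 1 4 5 6 7]; fits = True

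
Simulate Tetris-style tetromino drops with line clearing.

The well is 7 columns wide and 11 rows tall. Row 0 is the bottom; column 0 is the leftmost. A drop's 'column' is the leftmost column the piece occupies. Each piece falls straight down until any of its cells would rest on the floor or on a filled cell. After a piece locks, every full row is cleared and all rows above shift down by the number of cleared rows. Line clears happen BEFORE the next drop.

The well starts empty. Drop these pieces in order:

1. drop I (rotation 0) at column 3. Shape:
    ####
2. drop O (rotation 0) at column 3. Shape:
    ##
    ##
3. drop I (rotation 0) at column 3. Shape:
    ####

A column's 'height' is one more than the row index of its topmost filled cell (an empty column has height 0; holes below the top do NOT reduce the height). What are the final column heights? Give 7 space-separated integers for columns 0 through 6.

Drop 1: I rot0 at col 3 lands with bottom-row=0; cleared 0 line(s) (total 0); column heights now [0 0 0 1 1 1 1], max=1
Drop 2: O rot0 at col 3 lands with bottom-row=1; cleared 0 line(s) (total 0); column heights now [0 0 0 3 3 1 1], max=3
Drop 3: I rot0 at col 3 lands with bottom-row=3; cleared 0 line(s) (total 0); column heights now [0 0 0 4 4 4 4], max=4

Answer: 0 0 0 4 4 4 4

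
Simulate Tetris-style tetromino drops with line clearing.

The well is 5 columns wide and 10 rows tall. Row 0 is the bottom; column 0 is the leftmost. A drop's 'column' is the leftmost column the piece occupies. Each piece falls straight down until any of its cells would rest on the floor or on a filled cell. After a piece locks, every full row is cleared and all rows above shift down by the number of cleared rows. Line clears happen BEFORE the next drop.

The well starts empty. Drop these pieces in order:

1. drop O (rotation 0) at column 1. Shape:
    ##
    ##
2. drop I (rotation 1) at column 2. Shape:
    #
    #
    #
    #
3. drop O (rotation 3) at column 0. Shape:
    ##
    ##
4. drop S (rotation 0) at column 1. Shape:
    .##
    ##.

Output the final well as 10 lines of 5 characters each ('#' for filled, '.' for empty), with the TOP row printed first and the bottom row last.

Drop 1: O rot0 at col 1 lands with bottom-row=0; cleared 0 line(s) (total 0); column heights now [0 2 2 0 0], max=2
Drop 2: I rot1 at col 2 lands with bottom-row=2; cleared 0 line(s) (total 0); column heights now [0 2 6 0 0], max=6
Drop 3: O rot3 at col 0 lands with bottom-row=2; cleared 0 line(s) (total 0); column heights now [4 4 6 0 0], max=6
Drop 4: S rot0 at col 1 lands with bottom-row=6; cleared 0 line(s) (total 0); column heights now [4 7 8 8 0], max=8

Answer: .....
.....
..##.
.##..
..#..
..#..
###..
###..
.##..
.##..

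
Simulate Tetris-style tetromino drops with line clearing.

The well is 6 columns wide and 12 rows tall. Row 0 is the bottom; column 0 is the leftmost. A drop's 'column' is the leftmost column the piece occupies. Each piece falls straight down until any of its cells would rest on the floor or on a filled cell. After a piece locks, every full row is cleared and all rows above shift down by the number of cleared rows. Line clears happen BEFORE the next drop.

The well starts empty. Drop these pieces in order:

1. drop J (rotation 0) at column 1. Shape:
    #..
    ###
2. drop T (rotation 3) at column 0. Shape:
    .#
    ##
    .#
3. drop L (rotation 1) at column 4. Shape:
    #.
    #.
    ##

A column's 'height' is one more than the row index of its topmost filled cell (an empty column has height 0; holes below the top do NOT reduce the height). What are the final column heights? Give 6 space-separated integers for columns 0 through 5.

Answer: 4 5 1 1 3 1

Derivation:
Drop 1: J rot0 at col 1 lands with bottom-row=0; cleared 0 line(s) (total 0); column heights now [0 2 1 1 0 0], max=2
Drop 2: T rot3 at col 0 lands with bottom-row=2; cleared 0 line(s) (total 0); column heights now [4 5 1 1 0 0], max=5
Drop 3: L rot1 at col 4 lands with bottom-row=0; cleared 0 line(s) (total 0); column heights now [4 5 1 1 3 1], max=5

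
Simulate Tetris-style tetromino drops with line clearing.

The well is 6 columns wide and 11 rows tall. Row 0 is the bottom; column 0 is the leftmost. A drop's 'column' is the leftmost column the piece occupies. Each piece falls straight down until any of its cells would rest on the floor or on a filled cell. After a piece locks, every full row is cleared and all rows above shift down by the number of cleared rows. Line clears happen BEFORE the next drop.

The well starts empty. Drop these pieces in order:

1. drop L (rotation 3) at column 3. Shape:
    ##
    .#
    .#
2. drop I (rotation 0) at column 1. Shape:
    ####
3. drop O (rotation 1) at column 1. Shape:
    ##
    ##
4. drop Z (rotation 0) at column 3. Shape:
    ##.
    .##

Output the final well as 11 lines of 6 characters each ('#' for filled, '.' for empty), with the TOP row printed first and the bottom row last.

Answer: ......
......
......
......
......
.####.
.##.##
.####.
...##.
....#.
....#.

Derivation:
Drop 1: L rot3 at col 3 lands with bottom-row=0; cleared 0 line(s) (total 0); column heights now [0 0 0 3 3 0], max=3
Drop 2: I rot0 at col 1 lands with bottom-row=3; cleared 0 line(s) (total 0); column heights now [0 4 4 4 4 0], max=4
Drop 3: O rot1 at col 1 lands with bottom-row=4; cleared 0 line(s) (total 0); column heights now [0 6 6 4 4 0], max=6
Drop 4: Z rot0 at col 3 lands with bottom-row=4; cleared 0 line(s) (total 0); column heights now [0 6 6 6 6 5], max=6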